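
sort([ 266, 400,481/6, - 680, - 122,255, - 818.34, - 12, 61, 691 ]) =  [ - 818.34, - 680,-122, - 12,61,481/6,  255,266,400,691 ] 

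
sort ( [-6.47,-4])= [ - 6.47, - 4 ] 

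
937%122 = 83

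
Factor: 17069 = 13^2*101^1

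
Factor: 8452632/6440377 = 2^3* 3^1*509^( - 1)*12653^(-1) *352193^1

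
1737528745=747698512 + 989830233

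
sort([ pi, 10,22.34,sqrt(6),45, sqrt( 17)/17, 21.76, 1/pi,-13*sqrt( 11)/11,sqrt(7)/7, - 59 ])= [-59, -13*sqrt( 11)/11, sqrt(17 ) /17,1/pi, sqrt(7)/7 , sqrt( 6),  pi , 10,  21.76 , 22.34, 45] 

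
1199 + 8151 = 9350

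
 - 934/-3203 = 934/3203 = 0.29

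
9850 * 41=403850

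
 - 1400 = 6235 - 7635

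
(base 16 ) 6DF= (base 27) 2b4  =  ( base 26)2FH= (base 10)1759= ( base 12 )1027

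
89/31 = 2+27/31=2.87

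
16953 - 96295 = - 79342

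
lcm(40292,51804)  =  362628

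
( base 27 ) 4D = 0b1111001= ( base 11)100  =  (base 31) 3s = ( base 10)121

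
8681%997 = 705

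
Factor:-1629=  - 3^2*181^1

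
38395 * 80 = 3071600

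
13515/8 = 13515/8 =1689.38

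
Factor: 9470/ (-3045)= - 1894/609  =  -2^1*3^( - 1)*7^( - 1 )*29^( - 1)*947^1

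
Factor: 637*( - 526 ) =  - 2^1*7^2*13^1*  263^1 = - 335062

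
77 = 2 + 75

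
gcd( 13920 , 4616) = 8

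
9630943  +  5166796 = 14797739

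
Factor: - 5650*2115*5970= - 71340007500= - 2^2 * 3^3*5^4 * 47^1 * 113^1*199^1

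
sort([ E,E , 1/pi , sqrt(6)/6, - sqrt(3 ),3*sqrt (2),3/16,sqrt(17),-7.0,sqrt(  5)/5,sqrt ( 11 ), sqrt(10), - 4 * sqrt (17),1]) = [-4*sqrt(17), - 7.0, - sqrt( 3 ),3/16, 1/pi,sqrt(6) /6,sqrt ( 5 )/5 , 1,E, E,sqrt( 10) , sqrt( 11 ),sqrt( 17 ),3*sqrt(2 )]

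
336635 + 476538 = 813173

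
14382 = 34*423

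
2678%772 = 362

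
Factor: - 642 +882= 240  =  2^4* 3^1*5^1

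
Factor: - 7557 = -3^1*11^1*229^1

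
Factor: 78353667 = 3^2*7^1*1243709^1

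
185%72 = 41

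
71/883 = 71/883 = 0.08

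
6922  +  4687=11609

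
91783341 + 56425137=148208478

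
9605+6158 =15763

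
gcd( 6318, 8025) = 3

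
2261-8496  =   - 6235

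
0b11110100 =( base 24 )a4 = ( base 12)184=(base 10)244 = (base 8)364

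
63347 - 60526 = 2821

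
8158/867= 8158/867= 9.41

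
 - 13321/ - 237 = 13321/237  =  56.21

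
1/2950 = 1/2950  =  0.00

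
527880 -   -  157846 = 685726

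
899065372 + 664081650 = 1563147022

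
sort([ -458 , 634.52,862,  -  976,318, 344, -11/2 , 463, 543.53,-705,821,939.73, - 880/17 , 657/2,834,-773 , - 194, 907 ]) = [ -976, -773, - 705, - 458, - 194, - 880/17, - 11/2,318,  657/2,  344, 463,  543.53 , 634.52 , 821,  834,  862 , 907,  939.73]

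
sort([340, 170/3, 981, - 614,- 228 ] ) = [ - 614 , - 228,  170/3,340,981]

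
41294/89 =41294/89 = 463.98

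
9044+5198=14242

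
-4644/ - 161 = 4644/161 = 28.84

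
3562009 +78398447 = 81960456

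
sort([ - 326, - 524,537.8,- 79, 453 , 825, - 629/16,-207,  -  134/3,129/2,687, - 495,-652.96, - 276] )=[ - 652.96, - 524, - 495,  -  326,-276,-207, - 79,  -  134/3 , - 629/16,129/2, 453,537.8,687,825 ]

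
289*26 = 7514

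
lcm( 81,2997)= 2997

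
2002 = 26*77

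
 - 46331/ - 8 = 46331/8 = 5791.38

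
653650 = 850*769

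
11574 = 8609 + 2965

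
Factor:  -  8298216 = -2^3*3^2*23^1* 5011^1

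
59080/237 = 59080/237 = 249.28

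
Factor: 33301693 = 33301693^1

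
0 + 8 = 8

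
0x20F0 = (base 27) BF8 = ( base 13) 3AB8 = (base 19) 146f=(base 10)8432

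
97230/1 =97230 = 97230.00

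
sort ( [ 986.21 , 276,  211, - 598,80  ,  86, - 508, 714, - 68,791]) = [ - 598 , - 508, - 68,80,86, 211,276,714,791,986.21]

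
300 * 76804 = 23041200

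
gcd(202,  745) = 1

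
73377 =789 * 93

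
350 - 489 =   -  139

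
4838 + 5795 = 10633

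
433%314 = 119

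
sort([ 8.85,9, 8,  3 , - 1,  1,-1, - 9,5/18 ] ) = [-9, - 1, - 1 , 5/18 , 1, 3, 8,8.85,9]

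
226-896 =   -  670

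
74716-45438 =29278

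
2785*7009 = 19520065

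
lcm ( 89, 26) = 2314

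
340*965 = 328100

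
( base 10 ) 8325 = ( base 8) 20205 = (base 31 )8KH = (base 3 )102102100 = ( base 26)c85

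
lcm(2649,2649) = 2649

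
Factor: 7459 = 7459^1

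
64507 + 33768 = 98275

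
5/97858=5/97858 = 0.00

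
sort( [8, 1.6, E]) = [1.6, E , 8] 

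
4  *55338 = 221352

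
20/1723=20/1723 = 0.01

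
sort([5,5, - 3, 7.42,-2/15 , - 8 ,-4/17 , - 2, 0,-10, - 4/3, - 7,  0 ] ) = [-10,- 8,  -  7  , - 3,  -  2, - 4/3, - 4/17, - 2/15, 0, 0,5, 5, 7.42 ] 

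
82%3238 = 82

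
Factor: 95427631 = 13^1  *67^1 * 331^2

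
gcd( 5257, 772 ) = 1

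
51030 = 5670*9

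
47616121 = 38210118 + 9406003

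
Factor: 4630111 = 29^1 * 43^1*47^1 * 79^1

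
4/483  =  4/483 = 0.01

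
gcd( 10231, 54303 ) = 787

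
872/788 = 218/197 = 1.11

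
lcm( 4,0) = 0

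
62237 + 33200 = 95437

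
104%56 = 48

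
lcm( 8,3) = 24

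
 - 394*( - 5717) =2252498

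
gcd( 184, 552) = 184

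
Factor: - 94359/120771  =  -443/567 = - 3^( - 4 )*7^( - 1 )*443^1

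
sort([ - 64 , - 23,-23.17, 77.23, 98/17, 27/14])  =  [ - 64, - 23.17, - 23,27/14,98/17,77.23]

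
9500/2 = 4750 = 4750.00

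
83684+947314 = 1030998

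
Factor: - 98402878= -2^1 * 7^2*23^1*149^1*293^1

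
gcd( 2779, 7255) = 1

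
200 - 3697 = -3497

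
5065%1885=1295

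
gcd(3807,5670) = 81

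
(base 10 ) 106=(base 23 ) 4e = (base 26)42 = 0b1101010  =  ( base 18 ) 5G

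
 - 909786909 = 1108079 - 910894988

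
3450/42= 575/7 = 82.14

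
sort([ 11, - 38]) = [ - 38, 11 ] 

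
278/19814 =139/9907= 0.01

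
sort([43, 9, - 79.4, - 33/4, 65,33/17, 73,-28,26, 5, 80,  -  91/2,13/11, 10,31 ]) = [ - 79.4, - 91/2,- 28,-33/4, 13/11, 33/17, 5, 9, 10, 26,  31, 43,65, 73, 80] 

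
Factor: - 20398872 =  - 2^3*3^1* 13^1*65381^1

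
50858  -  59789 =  - 8931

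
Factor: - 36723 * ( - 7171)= 263340633 = 3^1*71^1 * 101^1*12241^1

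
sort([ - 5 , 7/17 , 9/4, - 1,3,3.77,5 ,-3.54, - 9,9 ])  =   [  -  9,-5, -3.54, - 1,  7/17 , 9/4, 3,3.77, 5,9 ]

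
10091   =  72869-62778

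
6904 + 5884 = 12788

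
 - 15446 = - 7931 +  - 7515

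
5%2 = 1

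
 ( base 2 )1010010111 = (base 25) 11D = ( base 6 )3023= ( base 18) 20f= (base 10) 663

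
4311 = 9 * 479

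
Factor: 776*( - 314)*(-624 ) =2^8*3^1*13^1  *  97^1*157^1 = 152046336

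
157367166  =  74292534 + 83074632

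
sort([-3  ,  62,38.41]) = [ - 3, 38.41,62 ]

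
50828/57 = 50828/57 = 891.72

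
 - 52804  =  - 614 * 86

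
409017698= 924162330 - 515144632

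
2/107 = 2/107 = 0.02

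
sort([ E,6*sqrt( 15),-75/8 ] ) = [ - 75/8,E  ,  6*sqrt(15) ]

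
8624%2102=216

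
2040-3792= - 1752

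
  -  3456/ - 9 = 384/1 =384.00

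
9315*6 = 55890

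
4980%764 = 396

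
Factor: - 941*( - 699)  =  657759 = 3^1*233^1*941^1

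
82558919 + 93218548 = 175777467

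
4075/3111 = 1  +  964/3111 = 1.31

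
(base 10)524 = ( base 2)1000001100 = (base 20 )164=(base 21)13k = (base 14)296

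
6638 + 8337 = 14975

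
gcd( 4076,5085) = 1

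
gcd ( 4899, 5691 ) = 3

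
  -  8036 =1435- 9471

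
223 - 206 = 17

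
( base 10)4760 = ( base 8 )11230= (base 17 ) g80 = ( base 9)6468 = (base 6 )34012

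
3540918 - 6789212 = - 3248294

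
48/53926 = 24/26963 = 0.00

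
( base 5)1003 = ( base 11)107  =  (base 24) 58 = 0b10000000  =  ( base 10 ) 128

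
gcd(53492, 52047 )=1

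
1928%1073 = 855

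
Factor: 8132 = 2^2*19^1*107^1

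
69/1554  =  23/518 =0.04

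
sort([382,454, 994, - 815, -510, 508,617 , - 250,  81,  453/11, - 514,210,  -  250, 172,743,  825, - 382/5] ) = [ - 815, - 514, - 510, - 250, - 250, - 382/5, 453/11, 81, 172,210, 382, 454,508,  617,743,  825,994] 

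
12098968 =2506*4828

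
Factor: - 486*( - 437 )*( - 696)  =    -  147817872 = - 2^4*3^6*19^1*23^1*29^1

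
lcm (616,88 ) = 616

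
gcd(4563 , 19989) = 9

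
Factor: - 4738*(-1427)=6761126=2^1*23^1*103^1* 1427^1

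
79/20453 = 79/20453= 0.00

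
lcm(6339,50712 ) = 50712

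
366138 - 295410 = 70728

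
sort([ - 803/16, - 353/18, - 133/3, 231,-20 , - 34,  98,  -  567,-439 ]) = [ - 567, - 439, - 803/16,-133/3, - 34, - 20,  -  353/18,98,  231]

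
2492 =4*623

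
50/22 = 2 + 3/11 = 2.27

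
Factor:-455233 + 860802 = 17^1*23857^1 = 405569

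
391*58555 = 22895005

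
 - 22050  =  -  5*4410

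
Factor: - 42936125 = -5^3*343489^1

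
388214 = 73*5318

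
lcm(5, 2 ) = 10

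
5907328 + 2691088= 8598416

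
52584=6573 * 8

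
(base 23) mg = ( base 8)1012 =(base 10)522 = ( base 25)km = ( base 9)640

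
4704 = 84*56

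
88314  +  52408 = 140722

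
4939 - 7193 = - 2254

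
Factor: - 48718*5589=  - 2^1 * 3^5* 23^1*24359^1 = - 272284902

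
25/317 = 25/317 =0.08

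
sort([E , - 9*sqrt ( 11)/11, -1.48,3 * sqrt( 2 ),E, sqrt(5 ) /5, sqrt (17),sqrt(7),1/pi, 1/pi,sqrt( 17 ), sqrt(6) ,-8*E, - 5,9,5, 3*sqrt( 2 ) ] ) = [-8*E, - 5, - 9*  sqrt(11 ) /11 ,-1.48, 1/pi,1/pi,sqrt ( 5) /5, sqrt ( 6 ),sqrt( 7 ),E,E,sqrt( 17 ),sqrt(17),  3*sqrt(2 ), 3 *sqrt( 2),5, 9] 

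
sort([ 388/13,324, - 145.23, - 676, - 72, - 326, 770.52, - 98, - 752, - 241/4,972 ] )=[ - 752, - 676, - 326,-145.23, - 98, - 72, - 241/4, 388/13,324, 770.52,972]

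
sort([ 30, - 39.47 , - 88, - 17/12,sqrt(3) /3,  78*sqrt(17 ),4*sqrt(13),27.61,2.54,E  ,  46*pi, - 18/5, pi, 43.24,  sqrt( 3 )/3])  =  [ - 88,-39.47 ,-18/5, - 17/12, sqrt( 3 )/3,sqrt( 3 ) /3, 2.54,E, pi,  4  *  sqrt(13 ),27.61,30,43.24,46*pi, 78*sqrt( 17 )] 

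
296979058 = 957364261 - 660385203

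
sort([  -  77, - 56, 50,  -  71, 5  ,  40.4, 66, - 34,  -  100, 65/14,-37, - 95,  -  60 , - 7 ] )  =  [ - 100,-95,  -  77,-71, - 60, - 56, - 37, - 34,  -  7,65/14,5, 40.4, 50, 66 ]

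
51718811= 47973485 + 3745326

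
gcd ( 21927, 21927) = 21927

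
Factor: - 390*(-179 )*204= 2^3 * 3^2* 5^1*13^1 * 17^1*179^1  =  14241240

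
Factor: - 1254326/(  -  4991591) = 2^1*11^ ( - 1 )*17^( - 1) * 26693^(  -  1)*627163^1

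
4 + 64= 68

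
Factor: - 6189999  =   - 3^1*179^1*11527^1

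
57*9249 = 527193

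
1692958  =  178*9511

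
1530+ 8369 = 9899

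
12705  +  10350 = 23055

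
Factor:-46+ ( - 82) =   -  2^7 = - 128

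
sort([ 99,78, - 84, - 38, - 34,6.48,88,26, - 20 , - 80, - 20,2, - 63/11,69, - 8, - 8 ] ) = [ - 84, - 80, - 38, - 34, - 20, - 20,  -  8, - 8, - 63/11,2, 6.48,26,69,78, 88,99]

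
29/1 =29= 29.00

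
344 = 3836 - 3492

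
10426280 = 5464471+4961809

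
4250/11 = 386+4/11   =  386.36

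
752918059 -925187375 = -172269316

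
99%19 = 4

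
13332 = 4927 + 8405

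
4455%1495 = 1465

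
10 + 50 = 60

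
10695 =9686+1009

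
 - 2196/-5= 439+ 1/5 = 439.20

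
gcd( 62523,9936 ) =9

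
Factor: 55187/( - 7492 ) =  - 2^( - 2)*11^1*29^1*173^1*1873^( - 1)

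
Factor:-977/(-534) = 2^( - 1) * 3^(-1)*89^ ( - 1)*977^1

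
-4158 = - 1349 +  - 2809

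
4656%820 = 556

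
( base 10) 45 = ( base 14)33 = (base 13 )36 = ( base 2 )101101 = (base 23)1m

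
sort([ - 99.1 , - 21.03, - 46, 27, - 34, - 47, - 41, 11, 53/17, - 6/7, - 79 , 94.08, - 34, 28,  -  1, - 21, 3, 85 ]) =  [ - 99.1, - 79,-47, - 46, - 41, - 34, - 34, - 21.03,-21,  -  1, - 6/7, 3,53/17,  11,27, 28, 85 , 94.08 ]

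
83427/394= 83427/394 = 211.74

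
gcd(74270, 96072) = 2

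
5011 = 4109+902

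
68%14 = 12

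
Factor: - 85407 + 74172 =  - 3^1*5^1*7^1 *107^1=- 11235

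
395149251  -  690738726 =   -  295589475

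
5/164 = 5/164 = 0.03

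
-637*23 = -14651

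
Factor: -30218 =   -  2^1*29^1*521^1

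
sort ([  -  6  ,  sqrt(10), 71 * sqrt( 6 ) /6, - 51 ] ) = [ - 51,- 6,sqrt( 10 ), 71 * sqrt( 6 )/6 ]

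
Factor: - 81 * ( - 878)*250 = 17779500 = 2^2*3^4 *5^3*439^1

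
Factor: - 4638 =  - 2^1  *  3^1*773^1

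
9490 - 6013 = 3477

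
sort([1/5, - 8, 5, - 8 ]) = [ - 8,- 8, 1/5,5] 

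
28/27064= 7/6766 = 0.00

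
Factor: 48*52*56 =139776 = 2^9*3^1*  7^1 * 13^1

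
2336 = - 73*( - 32)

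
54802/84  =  27401/42 = 652.40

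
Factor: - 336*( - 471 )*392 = 62036352 = 2^7*3^2*7^3*157^1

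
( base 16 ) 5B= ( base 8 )133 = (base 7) 160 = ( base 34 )2N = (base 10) 91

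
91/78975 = 7/6075 = 0.00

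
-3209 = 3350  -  6559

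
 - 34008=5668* ( -6)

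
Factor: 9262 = 2^1*11^1*421^1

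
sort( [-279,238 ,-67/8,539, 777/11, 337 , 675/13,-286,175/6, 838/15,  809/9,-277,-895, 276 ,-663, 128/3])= [ -895, - 663,- 286,-279, - 277 , - 67/8, 175/6 , 128/3, 675/13, 838/15,777/11,809/9, 238, 276,  337,539]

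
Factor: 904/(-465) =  - 2^3*3^(  -  1)*5^( - 1)*31^(  -  1)*113^1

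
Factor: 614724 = 2^2 * 3^1*11^1*4657^1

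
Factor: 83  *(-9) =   -  3^2 * 83^1 = -  747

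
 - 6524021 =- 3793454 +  - 2730567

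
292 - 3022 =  - 2730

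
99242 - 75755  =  23487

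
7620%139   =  114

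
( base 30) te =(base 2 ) 1101110100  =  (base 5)12014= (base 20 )244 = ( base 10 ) 884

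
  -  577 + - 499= -1076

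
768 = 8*96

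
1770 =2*885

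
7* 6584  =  46088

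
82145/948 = 86+617/948 = 86.65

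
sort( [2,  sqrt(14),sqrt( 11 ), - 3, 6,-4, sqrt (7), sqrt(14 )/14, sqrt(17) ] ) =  [-4, - 3 , sqrt(14)/14, 2, sqrt (7 ), sqrt( 11 ), sqrt( 14),sqrt(17), 6 ]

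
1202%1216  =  1202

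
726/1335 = 242/445 = 0.54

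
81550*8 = 652400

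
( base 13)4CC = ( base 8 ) 1514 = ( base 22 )1G8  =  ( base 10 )844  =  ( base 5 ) 11334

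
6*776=4656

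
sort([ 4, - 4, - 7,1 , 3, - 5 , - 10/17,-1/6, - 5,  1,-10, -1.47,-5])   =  [ - 10, - 7, - 5, - 5 ,  -  5, - 4,  -  1.47, - 10/17, - 1/6,1,1,  3, 4 ]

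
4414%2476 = 1938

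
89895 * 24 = 2157480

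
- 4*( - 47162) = 188648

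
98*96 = 9408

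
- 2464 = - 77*32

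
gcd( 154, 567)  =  7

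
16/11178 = 8/5589 = 0.00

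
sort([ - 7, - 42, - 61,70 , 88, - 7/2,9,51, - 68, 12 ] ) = [-68, - 61, - 42, - 7, - 7/2 , 9,12,51,70,88 ]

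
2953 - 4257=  - 1304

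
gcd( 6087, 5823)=3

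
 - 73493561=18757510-92251071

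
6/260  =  3/130 = 0.02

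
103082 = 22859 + 80223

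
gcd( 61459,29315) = 41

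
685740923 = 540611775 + 145129148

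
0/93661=0 = 0.00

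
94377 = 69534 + 24843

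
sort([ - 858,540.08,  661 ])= [ -858, 540.08,661]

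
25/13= 1+12/13= 1.92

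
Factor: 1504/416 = 13^( - 1 )*47^1= 47/13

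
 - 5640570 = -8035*702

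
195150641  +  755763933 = 950914574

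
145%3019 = 145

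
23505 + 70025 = 93530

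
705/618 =1 + 29/206= 1.14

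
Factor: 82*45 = 3690  =  2^1*3^2*5^1*41^1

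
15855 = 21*755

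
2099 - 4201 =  - 2102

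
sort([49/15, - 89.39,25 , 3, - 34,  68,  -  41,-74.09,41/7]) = [ - 89.39, - 74.09, - 41, - 34, 3,49/15,41/7, 25,68] 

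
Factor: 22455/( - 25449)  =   - 3^1 * 5^1*17^(  -  1) = -15/17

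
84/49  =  1 + 5/7= 1.71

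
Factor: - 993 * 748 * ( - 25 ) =2^2*3^1*5^2* 11^1*17^1*331^1= 18569100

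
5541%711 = 564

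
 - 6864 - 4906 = - 11770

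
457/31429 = 457/31429  =  0.01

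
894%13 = 10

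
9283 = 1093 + 8190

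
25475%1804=219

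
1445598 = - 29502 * (  -  49) 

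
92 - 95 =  - 3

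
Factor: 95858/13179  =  2^1*3^( - 1 )*7^1*23^( -1)*41^1*167^1*191^(-1)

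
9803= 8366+1437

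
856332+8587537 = 9443869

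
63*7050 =444150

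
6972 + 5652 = 12624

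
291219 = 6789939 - 6498720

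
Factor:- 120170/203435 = -2^1*23^(-1) *29^( - 1 ) * 197^1 =-394/667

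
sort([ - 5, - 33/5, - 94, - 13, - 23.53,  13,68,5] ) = [ - 94, - 23.53, - 13, - 33/5, - 5,5,13,68] 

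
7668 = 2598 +5070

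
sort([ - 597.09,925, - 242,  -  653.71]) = [ - 653.71, - 597.09,-242, 925 ]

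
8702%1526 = 1072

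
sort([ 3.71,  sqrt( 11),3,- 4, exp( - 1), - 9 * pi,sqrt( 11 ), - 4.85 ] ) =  [ - 9 * pi,-4.85, - 4, exp( - 1 ), 3,  sqrt( 11), sqrt( 11),3.71]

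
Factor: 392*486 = 2^4*3^5*7^2 = 190512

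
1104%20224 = 1104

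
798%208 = 174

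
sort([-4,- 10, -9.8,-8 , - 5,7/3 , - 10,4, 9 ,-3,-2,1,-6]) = [  -  10,-10 ,-9.8, - 8, - 6 , - 5,-4, - 3  ,- 2,  1, 7/3, 4,9 ] 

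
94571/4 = 23642 + 3/4 =23642.75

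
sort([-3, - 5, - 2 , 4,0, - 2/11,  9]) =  [ - 5, - 3, - 2, - 2/11, 0,4,  9]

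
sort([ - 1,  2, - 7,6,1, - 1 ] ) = [ - 7, - 1,-1,1,  2,6] 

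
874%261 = 91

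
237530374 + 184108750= 421639124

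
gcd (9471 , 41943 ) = 1353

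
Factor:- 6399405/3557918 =-2^ (-1 )  *  3^5*5^1*7^( - 1) * 13^( - 1)*23^1*113^( - 1 ) * 173^ ( - 1)*229^1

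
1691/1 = 1691  =  1691.00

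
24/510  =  4/85= 0.05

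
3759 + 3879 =7638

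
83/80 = 1+3/80 = 1.04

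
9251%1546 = 1521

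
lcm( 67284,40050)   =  1682100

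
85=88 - 3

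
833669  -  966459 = -132790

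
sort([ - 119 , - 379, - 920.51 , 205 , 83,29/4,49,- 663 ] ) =[ - 920.51  , - 663, - 379, - 119 , 29/4, 49,  83,205] 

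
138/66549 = 46/22183 = 0.00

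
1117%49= 39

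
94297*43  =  4054771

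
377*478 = 180206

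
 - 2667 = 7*( -381) 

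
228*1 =228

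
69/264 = 23/88 = 0.26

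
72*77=5544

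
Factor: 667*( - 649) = -432883=-  11^1*23^1*29^1  *  59^1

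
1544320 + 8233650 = 9777970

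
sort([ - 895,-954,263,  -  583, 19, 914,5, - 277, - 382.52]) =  [  -  954,- 895, - 583, - 382.52,  -  277, 5, 19, 263, 914]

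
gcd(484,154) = 22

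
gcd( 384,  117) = 3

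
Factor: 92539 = 29^1*3191^1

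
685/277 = 2 +131/277 = 2.47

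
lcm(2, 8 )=8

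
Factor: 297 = 3^3*11^1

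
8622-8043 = 579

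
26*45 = 1170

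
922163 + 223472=1145635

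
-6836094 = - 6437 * 1062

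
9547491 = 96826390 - 87278899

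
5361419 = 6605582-1244163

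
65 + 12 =77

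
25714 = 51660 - 25946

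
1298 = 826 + 472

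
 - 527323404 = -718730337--191406933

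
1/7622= 1/7622 = 0.00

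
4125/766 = 4125/766   =  5.39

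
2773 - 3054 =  - 281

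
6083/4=1520 + 3/4 = 1520.75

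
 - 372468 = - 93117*4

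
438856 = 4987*88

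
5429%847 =347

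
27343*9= 246087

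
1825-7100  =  -5275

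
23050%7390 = 880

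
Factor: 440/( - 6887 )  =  -2^3 * 5^1*11^1*71^( -1)*97^( - 1) 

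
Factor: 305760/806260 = 2^3*3^1 * 7^1*443^( - 1 )=168/443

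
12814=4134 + 8680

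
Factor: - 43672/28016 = -53/34 = -2^ (-1)*17^(  -  1)*53^1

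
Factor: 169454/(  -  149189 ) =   -  878/773 = - 2^1*439^1 * 773^(-1 )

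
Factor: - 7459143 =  -3^1*2486381^1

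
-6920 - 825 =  - 7745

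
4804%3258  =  1546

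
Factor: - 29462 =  - 2^1*14731^1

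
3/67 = 3/67 = 0.04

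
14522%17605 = 14522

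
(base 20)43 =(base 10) 83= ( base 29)2p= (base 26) 35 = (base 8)123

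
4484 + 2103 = 6587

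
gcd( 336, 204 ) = 12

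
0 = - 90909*0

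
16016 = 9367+6649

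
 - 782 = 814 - 1596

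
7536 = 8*942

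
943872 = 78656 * 12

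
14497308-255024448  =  -240527140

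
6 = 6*1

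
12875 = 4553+8322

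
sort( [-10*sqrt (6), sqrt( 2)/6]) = [ - 10*sqrt(6) , sqrt(2 ) /6] 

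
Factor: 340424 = 2^3*7^1*6079^1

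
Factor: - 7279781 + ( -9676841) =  - 2^1*1483^1*5717^1 = - 16956622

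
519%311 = 208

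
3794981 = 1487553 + 2307428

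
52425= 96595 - 44170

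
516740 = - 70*(-7382)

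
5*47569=237845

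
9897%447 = 63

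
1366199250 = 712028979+654170271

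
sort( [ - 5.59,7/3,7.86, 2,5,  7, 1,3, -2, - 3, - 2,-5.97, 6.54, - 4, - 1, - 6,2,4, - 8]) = [-8,- 6,-5.97, - 5.59,-4, - 3, - 2, - 2, -1,1,2,  2, 7/3,3,4,  5,6.54,  7 , 7.86 ]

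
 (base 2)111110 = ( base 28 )26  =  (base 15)42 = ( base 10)62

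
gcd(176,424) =8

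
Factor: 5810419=5810419^1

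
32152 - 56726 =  - 24574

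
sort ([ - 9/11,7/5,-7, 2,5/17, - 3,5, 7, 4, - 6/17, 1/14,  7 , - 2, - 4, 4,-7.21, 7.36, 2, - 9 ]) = [ - 9,-7.21, - 7,- 4,-3,-2,-9/11, - 6/17,1/14, 5/17,7/5, 2, 2, 4,4, 5, 7, 7,7.36]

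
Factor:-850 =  - 2^1 * 5^2*17^1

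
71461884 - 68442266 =3019618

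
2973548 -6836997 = -3863449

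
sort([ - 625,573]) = [- 625,573]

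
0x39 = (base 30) 1r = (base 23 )2B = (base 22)2D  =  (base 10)57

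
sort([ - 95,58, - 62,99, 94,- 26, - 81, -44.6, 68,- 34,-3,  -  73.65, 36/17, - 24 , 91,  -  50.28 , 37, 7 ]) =[ - 95, - 81, - 73.65, - 62, - 50.28, - 44.6, - 34 , - 26, - 24,  -  3 , 36/17 , 7, 37, 58, 68, 91,  94, 99]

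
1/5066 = 1/5066 =0.00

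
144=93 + 51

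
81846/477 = 9094/53 =171.58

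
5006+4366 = 9372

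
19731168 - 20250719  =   - 519551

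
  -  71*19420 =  - 1378820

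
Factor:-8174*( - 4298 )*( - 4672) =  - 164136012544= -2^8*7^1*61^1*67^1*73^1*307^1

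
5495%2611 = 273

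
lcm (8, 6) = 24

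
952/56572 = 238/14143 =0.02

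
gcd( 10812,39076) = 4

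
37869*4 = 151476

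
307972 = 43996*7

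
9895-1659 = 8236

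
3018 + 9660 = 12678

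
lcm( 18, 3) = 18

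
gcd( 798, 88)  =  2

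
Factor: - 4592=  -  2^4*7^1*41^1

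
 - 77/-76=77/76 = 1.01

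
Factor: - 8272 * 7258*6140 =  - 2^7*5^1*11^1*19^1*47^1*191^1*307^1 = -  368634400640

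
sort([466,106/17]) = [106/17, 466 ]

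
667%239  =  189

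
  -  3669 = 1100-4769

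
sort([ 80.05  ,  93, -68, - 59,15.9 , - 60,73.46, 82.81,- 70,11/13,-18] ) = [- 70, - 68,-60,-59, - 18,  11/13,15.9,73.46 , 80.05,82.81,93]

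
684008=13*52616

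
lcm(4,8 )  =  8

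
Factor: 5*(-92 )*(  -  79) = 36340 =2^2 *5^1 * 23^1*79^1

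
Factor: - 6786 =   -  2^1*3^2*13^1 * 29^1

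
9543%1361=16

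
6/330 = 1/55 = 0.02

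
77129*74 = 5707546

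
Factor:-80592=  -  2^4*3^1*23^1 * 73^1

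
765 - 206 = 559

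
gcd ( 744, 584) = 8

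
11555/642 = 17 + 641/642  =  18.00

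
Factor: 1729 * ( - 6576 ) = -11369904 =- 2^4*3^1* 7^1*13^1 * 19^1*137^1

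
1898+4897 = 6795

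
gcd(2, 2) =2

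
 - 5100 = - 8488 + 3388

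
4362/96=727/16 = 45.44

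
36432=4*9108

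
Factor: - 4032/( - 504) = 2^3 =8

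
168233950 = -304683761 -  - 472917711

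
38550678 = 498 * 77411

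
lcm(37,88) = 3256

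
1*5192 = 5192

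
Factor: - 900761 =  - 900761^1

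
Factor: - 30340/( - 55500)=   41/75 =3^ ( - 1)*5^( - 2 )*41^1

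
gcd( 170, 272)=34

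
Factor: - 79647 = - 3^1*139^1*191^1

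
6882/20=344 + 1/10 = 344.10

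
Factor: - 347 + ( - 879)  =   - 1226 = -  2^1*613^1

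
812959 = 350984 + 461975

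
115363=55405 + 59958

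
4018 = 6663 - 2645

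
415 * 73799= 30626585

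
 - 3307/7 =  - 3307/7=- 472.43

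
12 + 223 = 235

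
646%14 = 2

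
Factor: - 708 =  - 2^2*3^1 * 59^1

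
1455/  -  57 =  - 485/19 = - 25.53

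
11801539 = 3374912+8426627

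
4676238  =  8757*534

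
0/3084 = 0= 0.00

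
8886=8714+172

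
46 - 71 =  - 25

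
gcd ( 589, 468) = 1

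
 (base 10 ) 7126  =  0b1101111010110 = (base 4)1233112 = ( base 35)5SL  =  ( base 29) 8DL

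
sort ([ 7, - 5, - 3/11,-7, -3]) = [ - 7, - 5, - 3, - 3/11, 7] 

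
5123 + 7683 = 12806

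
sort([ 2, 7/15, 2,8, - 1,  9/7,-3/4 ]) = [ - 1,-3/4, 7/15,9/7, 2, 2, 8]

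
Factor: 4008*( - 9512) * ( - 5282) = 201371475072 = 2^7*3^1 * 19^1*29^1*  41^1*139^1*167^1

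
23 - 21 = 2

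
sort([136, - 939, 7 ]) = [ - 939, 7, 136]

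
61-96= -35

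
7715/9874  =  7715/9874 = 0.78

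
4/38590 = 2/19295 = 0.00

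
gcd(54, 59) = 1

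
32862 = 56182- 23320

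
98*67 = 6566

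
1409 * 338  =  476242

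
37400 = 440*85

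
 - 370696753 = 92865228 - 463561981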